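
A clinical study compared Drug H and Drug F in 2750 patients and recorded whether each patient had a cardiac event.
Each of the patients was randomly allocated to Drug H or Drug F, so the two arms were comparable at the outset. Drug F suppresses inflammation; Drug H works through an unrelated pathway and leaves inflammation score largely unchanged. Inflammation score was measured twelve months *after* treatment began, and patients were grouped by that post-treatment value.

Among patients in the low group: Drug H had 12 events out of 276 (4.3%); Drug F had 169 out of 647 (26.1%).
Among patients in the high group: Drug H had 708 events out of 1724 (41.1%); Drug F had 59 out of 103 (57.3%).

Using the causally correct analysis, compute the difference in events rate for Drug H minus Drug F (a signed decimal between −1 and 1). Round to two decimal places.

Within every inflammation score level Drug H has the lower rate, yet pooled Drug F does — Simpson's reversal.
Inflammation score lies on the pathway drug → inflammation score → outcome, so adjusting for it blocks the indirect effect. For the total causal effect of drug, use the unadjusted pooled rates.
The causal difference is the pooled difference: 0.360 − 0.304 = +0.056.

+0.06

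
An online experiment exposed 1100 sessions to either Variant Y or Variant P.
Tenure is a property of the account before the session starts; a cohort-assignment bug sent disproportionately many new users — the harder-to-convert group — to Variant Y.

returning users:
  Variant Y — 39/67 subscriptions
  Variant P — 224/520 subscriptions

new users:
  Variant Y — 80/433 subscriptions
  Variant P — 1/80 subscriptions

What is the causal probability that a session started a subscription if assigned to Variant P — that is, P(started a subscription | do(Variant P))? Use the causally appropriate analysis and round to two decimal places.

0.24

Nothing the variant does changes user tenure; the imbalance is an allocation artefact. With user tenure also predicting the outcome, the pooled figure is confounded, and the within-stratum comparison is the causal one.
Standardising Variant P to the population user tenure mix: 0.534·224/520 + 0.466·1/80 = 0.236.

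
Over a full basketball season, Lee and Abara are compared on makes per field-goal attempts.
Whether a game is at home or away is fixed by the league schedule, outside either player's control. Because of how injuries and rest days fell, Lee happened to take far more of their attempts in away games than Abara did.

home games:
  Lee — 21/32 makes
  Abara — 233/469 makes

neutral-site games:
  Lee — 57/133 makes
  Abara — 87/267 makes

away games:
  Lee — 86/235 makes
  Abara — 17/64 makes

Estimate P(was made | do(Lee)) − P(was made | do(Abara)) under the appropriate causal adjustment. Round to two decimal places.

+0.13

Within every game venue level Lee has the higher rate, yet pooled Abara does — Simpson's reversal.
Game venue differs across players for reasons unrelated to any effect of the player itself, and it separately predicts the outcome — a classic confounder. We must compare within game venue levels.
Adjusting over the population distribution of game venue: 0.417·(0.656−0.497) + 0.333·(0.429−0.326) + 0.249·(0.366−0.266) = +0.126.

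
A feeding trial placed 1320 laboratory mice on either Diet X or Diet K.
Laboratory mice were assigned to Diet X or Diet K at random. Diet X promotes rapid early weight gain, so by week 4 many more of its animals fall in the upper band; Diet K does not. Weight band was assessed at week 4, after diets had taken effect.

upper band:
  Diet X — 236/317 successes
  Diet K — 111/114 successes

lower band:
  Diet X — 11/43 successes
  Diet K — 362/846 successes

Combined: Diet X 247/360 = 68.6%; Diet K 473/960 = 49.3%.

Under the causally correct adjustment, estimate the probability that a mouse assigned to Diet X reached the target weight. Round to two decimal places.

0.69

Diet K is higher inside every week-4 weight band stratum but Diet X is higher in aggregate. Whether to stratify depends on how week-4 weight band relates to the diet.
Week-4 weight band here is a post-treatment variable shaped by the diet; conditioning on it would introduce bias rather than remove it. The overall comparison is the causal one.
So P(outcome | do(Diet X)) is just the pooled rate for Diet X: 247/360 = 0.686.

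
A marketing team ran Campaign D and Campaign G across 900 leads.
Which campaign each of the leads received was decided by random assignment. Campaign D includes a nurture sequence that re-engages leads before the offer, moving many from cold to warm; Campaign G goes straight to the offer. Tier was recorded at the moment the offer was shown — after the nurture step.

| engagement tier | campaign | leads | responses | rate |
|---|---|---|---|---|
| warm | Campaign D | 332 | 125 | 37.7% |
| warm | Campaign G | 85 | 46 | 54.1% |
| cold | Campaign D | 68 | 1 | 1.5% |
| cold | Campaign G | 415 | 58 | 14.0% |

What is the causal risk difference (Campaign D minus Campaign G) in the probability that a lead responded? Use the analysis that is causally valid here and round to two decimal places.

Engagement tier lies on the pathway campaign → engagement tier → outcome, so adjusting for it blocks the indirect effect. For the total causal effect of campaign, use the unadjusted pooled rates.
The causal difference is the pooled difference: 0.315 − 0.208 = +0.107.

+0.11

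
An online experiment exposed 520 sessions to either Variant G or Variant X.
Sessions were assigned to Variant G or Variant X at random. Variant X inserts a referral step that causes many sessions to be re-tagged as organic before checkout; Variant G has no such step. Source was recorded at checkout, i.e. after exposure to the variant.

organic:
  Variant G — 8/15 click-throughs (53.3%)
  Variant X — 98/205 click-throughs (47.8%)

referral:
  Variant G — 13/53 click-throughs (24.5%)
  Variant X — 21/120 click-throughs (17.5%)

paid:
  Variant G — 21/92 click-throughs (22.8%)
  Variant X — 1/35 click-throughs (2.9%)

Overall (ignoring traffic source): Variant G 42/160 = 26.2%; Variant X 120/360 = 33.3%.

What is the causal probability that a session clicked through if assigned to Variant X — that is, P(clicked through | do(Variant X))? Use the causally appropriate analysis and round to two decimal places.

0.33

Variant G is higher inside every traffic source stratum but Variant X is higher in aggregate. Whether to stratify depends on how traffic source relates to the variant.
Stratifying would compare variants among sessions the variants themselves sorted into traffic source groups — a form of selection on an intermediate. The unconditioned pooled rates give the total causal effect.
So P(outcome | do(Variant X)) is just the pooled rate for Variant X: 120/360 = 0.333.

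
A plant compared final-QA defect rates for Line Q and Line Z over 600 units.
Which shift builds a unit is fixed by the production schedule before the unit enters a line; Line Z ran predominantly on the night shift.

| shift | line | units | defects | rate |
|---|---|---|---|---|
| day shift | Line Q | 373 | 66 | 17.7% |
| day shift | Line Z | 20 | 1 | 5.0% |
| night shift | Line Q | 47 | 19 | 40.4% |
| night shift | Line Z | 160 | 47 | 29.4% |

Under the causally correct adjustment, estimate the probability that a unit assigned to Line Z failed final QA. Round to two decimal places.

Line Z is lower inside every shift stratum but Line Q is lower in aggregate. Whether to stratify depends on how shift relates to the line.
The imbalance in shift arose from how units were allocated, not from anything the line did; and shift independently affects the outcome. The pooled gap is confounded — condition on shift.
Standardising Line Z to the population shift mix: 0.655·1/20 + 0.345·47/160 = 0.134.

0.13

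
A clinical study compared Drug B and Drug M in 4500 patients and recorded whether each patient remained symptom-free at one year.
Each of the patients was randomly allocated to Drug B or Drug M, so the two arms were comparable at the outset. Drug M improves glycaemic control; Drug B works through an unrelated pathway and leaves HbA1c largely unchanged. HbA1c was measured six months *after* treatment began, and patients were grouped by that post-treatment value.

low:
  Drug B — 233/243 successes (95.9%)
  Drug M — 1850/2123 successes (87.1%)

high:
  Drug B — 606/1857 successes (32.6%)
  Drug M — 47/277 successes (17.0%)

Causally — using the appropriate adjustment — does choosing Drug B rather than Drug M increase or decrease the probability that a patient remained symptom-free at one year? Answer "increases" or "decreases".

decreases

HbA1c lies on the pathway drug → HbA1c → outcome, so adjusting for it blocks the indirect effect. For the total causal effect of drug, use the unadjusted pooled rates.
Pooled: Drug B 40.0% vs Drug M 79.0%; Drug M is higher overall.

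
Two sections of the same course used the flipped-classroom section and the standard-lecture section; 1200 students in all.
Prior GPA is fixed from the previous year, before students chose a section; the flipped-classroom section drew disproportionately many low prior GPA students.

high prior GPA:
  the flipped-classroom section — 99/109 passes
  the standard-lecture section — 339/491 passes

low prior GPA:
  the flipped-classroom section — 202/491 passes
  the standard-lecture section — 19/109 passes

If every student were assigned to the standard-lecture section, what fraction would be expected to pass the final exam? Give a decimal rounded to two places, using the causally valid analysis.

Prior GPA band differs across teaching methods for reasons unrelated to any effect of the teaching method itself, and it separately predicts the outcome — a classic confounder. We must compare within prior GPA band levels.
Standardising the standard-lecture section to the population prior GPA band mix: 0.500·339/491 + 0.500·19/109 = 0.432.

0.43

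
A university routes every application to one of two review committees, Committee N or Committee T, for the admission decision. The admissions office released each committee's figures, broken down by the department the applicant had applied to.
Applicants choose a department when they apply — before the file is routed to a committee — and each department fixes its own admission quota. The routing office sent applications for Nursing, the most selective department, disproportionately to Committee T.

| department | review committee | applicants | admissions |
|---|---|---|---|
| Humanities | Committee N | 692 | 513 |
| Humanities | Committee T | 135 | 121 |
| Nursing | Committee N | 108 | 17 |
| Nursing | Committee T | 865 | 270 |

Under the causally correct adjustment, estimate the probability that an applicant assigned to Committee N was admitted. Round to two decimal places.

Committee T is higher inside every department stratum but Committee N is higher in aggregate. Whether to stratify depends on how department relates to the review committee.
Department is set before the review committee has any effect — it is not caused by the review committee — and it independently drives the outcome. That makes it a confounder, so the causal comparison is within department levels.
Standardising Committee N to the population department mix: 0.459·513/692 + 0.541·17/108 = 0.426.

0.43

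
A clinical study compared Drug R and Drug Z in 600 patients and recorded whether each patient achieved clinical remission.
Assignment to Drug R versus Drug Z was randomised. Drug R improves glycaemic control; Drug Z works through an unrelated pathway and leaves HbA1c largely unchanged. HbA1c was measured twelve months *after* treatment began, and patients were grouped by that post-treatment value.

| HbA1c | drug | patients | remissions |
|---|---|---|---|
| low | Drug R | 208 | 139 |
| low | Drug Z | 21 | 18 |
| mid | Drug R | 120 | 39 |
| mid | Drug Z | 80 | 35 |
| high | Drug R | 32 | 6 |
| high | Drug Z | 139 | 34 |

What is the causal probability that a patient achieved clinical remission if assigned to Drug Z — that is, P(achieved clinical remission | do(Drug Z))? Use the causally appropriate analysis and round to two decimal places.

The stratified and pooled comparisons disagree (Drug Z wins within each HbA1c; Drug R wins overall), so the answer turns on the causal role of HbA1c.
HbA1c lies on the pathway drug → HbA1c → outcome, so adjusting for it blocks the indirect effect. For the total causal effect of drug, use the unadjusted pooled rates.
So P(outcome | do(Drug Z)) is just the pooled rate for Drug Z: 87/240 = 0.362.

0.36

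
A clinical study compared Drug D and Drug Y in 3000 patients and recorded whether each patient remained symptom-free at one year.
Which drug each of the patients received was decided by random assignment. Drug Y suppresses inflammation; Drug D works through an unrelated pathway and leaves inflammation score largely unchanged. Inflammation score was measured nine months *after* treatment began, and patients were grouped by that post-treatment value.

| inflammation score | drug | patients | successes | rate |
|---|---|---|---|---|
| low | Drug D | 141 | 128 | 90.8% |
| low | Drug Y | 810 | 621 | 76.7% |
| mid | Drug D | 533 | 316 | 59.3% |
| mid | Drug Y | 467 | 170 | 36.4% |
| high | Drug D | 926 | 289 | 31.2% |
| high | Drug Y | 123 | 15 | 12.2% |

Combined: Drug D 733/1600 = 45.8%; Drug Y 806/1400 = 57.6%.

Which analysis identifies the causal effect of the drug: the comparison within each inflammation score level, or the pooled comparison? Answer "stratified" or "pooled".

Inflammation score lies on the pathway drug → inflammation score → outcome, so adjusting for it blocks the indirect effect. For the total causal effect of drug, use the unadjusted pooled rates.
Pooled: Drug D 45.8% vs Drug Y 57.6%; Drug Y is higher overall.

pooled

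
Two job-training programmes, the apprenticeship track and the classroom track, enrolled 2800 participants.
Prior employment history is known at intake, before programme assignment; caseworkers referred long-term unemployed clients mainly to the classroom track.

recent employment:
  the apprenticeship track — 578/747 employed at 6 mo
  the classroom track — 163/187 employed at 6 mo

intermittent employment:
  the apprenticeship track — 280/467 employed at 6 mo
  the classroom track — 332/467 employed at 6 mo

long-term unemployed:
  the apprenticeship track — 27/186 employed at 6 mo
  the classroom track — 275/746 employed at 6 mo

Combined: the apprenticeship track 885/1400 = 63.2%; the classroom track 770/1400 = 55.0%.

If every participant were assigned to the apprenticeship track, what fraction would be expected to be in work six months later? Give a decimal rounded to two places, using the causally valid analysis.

the classroom track is higher inside every prior employment history stratum but the apprenticeship track is higher in aggregate. Whether to stratify depends on how prior employment history relates to the programme.
Prior employment history satisfies the back-door criterion: it is not a descendant of the programme, and it blocks the spurious path from programme to outcome. Adjusting for it (i.e., using the within-prior employment history rates) gives the causal effect.
Standardising the apprenticeship track to the population prior employment history mix: 0.334·578/747 + 0.334·280/467 + 0.333·27/186 = 0.506.

0.51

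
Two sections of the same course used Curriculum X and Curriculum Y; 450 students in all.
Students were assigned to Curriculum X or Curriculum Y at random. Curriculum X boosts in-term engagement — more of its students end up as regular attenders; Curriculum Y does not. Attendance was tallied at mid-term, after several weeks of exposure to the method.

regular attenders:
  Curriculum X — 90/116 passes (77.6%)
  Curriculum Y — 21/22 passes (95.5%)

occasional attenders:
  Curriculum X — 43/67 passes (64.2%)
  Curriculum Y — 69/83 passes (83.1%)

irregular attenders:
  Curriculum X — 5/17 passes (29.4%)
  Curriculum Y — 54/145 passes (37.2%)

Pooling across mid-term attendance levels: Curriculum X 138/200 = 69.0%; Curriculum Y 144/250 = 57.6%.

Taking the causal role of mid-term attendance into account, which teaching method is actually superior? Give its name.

Curriculum X

The distribution of mid-term attendance is itself part of what the teaching method does — it is an intermediate outcome. Holding it fixed would remove that part of the effect; the total effect is the pooled difference.
Pooled: Curriculum X 69.0% vs Curriculum Y 57.6%; Curriculum X is higher overall.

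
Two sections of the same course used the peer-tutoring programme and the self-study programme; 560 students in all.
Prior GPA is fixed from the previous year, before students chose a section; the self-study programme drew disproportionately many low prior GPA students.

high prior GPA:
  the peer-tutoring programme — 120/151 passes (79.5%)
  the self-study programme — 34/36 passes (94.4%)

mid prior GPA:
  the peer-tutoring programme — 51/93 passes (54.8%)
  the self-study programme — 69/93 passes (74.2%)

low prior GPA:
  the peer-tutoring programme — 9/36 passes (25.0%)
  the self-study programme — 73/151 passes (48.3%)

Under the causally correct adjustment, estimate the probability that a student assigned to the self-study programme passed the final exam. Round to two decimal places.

The stratified and pooled comparisons disagree (the self-study programme wins within each prior GPA band; the peer-tutoring programme wins overall), so the answer turns on the causal role of prior GPA band.
Nothing the teaching method does changes prior GPA band; the imbalance is an allocation artefact. With prior GPA band also predicting the outcome, the pooled figure is confounded, and the within-stratum comparison is the causal one.
Standardising the self-study programme to the population prior GPA band mix: 0.334·34/36 + 0.332·69/93 + 0.334·73/151 = 0.723.

0.72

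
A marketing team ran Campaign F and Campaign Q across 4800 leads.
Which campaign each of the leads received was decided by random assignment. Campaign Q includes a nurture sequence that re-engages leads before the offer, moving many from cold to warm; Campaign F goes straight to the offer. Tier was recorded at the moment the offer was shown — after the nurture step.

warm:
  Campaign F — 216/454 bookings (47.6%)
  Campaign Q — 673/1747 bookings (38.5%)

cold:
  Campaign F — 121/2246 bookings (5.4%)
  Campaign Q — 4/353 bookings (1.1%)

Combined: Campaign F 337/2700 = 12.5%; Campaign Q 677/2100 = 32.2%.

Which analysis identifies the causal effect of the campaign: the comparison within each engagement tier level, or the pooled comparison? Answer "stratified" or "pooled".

Engagement tier lies on the pathway campaign → engagement tier → outcome, so adjusting for it blocks the indirect effect. For the total causal effect of campaign, use the unadjusted pooled rates.
Pooled: Campaign F 12.5% vs Campaign Q 32.2%; Campaign Q is higher overall.

pooled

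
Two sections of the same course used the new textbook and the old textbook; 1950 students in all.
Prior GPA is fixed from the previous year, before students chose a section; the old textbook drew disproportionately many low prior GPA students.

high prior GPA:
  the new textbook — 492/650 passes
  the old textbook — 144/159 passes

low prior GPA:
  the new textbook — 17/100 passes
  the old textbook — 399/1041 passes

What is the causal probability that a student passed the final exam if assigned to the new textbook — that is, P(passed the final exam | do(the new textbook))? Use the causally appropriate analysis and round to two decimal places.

Nothing the teaching method does changes prior GPA band; the imbalance is an allocation artefact. With prior GPA band also predicting the outcome, the pooled figure is confounded, and the within-stratum comparison is the causal one.
Standardising the new textbook to the population prior GPA band mix: 0.415·492/650 + 0.585·17/100 = 0.413.

0.41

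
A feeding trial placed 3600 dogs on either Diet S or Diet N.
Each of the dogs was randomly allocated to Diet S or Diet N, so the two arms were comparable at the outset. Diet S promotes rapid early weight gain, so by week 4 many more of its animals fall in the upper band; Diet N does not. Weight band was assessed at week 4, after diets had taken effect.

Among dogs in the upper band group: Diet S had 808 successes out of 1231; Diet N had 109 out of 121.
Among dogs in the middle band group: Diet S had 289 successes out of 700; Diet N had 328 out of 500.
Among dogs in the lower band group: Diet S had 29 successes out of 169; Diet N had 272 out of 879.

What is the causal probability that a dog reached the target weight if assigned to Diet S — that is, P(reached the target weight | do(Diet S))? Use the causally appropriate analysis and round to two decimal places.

0.54

The distribution of week-4 weight band is itself part of what the diet does — it is an intermediate outcome. Holding it fixed would remove that part of the effect; the total effect is the pooled difference.
So P(outcome | do(Diet S)) is just the pooled rate for Diet S: 1126/2100 = 0.536.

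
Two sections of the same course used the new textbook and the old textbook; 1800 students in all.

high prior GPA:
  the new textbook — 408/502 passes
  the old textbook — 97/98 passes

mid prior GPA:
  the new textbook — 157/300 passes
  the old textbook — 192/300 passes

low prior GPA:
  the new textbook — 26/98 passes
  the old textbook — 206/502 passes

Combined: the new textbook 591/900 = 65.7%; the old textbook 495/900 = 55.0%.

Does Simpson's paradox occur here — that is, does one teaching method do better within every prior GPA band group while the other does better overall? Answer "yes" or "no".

Within each prior GPA band level (high prior GPA 81.3% vs 99.0%; mid prior GPA 52.3% vs 64.0%; low prior GPA 26.5% vs 41.0%), the old textbook has the higher rate every time. Pooled: 65.7% vs 55.0% — the new textbook has the higher rate overall. The two comparisons disagree.

yes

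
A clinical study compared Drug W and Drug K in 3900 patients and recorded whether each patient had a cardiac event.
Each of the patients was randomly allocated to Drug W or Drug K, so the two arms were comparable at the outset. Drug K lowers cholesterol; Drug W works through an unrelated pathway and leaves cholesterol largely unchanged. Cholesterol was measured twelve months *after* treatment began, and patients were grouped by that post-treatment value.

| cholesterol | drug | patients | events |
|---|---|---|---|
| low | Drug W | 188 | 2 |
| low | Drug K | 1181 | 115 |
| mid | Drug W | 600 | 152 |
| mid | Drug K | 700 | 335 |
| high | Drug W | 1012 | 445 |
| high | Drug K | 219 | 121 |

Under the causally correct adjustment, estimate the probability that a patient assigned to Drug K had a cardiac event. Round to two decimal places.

0.27

Drug W is lower inside every cholesterol stratum but Drug K is lower in aggregate. Whether to stratify depends on how cholesterol relates to the drug.
The distribution of cholesterol is itself part of what the drug does — it is an intermediate outcome. Holding it fixed would remove that part of the effect; the total effect is the pooled difference.
So P(outcome | do(Drug K)) is just the pooled rate for Drug K: 571/2100 = 0.272.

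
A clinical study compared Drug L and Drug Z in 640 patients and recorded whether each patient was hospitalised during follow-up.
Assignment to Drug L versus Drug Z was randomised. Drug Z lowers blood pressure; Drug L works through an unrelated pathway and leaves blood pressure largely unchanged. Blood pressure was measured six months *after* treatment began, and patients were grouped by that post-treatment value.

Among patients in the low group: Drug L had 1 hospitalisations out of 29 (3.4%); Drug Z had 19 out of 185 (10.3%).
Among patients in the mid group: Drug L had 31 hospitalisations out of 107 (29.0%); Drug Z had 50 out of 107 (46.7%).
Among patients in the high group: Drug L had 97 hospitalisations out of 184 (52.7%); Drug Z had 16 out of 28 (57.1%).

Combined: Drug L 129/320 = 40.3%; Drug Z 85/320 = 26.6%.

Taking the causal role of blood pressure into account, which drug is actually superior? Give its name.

Because the drug influences blood pressure, blood pressure is a post-treatment mediator, not a confounder. Stratifying on it would bias the estimate; the causal effect is the crude pooled difference.
Pooled: Drug L 40.3% vs Drug Z 26.6%; Drug Z is lower overall.

Drug Z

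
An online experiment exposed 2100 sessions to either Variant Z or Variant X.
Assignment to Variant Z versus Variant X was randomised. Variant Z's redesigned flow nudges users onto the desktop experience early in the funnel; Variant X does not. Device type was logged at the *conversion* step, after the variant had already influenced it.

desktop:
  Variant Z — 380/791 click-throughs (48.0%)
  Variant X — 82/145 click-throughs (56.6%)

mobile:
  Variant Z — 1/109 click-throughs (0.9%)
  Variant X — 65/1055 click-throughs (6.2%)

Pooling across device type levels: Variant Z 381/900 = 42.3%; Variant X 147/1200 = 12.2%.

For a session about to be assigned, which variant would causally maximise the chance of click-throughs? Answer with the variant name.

Variant Z

Because the variant influences device type, device type is a post-treatment mediator, not a confounder. Stratifying on it would bias the estimate; the causal effect is the crude pooled difference.
Pooled: Variant Z 42.3% vs Variant X 12.2%; Variant Z is higher overall.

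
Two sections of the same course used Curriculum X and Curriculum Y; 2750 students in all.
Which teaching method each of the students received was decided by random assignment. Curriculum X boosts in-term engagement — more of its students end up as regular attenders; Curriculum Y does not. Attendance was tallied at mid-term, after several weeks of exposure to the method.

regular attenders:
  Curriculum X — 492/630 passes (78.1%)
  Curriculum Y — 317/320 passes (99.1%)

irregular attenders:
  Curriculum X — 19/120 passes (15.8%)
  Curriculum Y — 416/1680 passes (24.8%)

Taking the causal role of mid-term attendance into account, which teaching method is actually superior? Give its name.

Mid-term attendance here is a post-treatment variable shaped by the teaching method; conditioning on it would introduce bias rather than remove it. The overall comparison is the causal one.
Pooled: Curriculum X 68.1% vs Curriculum Y 36.6%; Curriculum X is higher overall.

Curriculum X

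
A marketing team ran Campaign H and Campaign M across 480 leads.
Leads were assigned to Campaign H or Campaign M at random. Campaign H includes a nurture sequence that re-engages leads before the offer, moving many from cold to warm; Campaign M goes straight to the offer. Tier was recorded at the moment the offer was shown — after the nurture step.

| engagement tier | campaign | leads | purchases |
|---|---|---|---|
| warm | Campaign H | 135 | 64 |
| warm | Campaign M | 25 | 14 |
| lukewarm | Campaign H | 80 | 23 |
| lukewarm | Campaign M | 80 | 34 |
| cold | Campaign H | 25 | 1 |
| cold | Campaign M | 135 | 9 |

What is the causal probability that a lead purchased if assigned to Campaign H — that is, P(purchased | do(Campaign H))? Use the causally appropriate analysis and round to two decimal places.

0.37

The stratified and pooled comparisons disagree (Campaign M wins within each engagement tier; Campaign H wins overall), so the answer turns on the causal role of engagement tier.
Engagement tier here is a post-treatment variable shaped by the campaign; conditioning on it would introduce bias rather than remove it. The overall comparison is the causal one.
So P(outcome | do(Campaign H)) is just the pooled rate for Campaign H: 88/240 = 0.367.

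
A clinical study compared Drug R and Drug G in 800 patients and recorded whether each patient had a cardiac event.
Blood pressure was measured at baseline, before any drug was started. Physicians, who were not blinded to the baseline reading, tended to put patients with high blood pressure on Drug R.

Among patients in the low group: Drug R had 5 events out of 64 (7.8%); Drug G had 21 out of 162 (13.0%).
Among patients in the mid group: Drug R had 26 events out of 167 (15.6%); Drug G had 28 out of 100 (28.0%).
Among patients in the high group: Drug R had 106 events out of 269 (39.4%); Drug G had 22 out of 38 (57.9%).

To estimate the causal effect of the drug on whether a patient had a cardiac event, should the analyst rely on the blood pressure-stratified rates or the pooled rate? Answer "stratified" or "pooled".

stratified

Blood pressure is set before the drug has any effect — it is not caused by the drug — and it independently drives the outcome. That makes it a confounder, so the causal comparison is within blood pressure levels.
Within each level — low: 7.8% vs 13.0%; mid: 15.6% vs 28.0%; high: 39.4% vs 57.9% — Drug R is lower every time.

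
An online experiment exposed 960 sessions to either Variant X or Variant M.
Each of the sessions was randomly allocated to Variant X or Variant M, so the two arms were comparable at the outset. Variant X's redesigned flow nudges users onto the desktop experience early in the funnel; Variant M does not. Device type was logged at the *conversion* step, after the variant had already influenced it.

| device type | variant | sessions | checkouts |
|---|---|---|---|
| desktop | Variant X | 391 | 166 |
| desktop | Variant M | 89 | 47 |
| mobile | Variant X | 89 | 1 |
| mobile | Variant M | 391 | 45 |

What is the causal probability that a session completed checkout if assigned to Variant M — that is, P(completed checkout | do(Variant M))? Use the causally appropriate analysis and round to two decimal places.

0.19

Device type is recorded after the variant and is itself shifted by it — it sits on the causal path from variant to outcome. Conditioning on a mediator would strip out part of the effect we want; the pooled comparison gives the total causal effect.
So P(outcome | do(Variant M)) is just the pooled rate for Variant M: 92/480 = 0.192.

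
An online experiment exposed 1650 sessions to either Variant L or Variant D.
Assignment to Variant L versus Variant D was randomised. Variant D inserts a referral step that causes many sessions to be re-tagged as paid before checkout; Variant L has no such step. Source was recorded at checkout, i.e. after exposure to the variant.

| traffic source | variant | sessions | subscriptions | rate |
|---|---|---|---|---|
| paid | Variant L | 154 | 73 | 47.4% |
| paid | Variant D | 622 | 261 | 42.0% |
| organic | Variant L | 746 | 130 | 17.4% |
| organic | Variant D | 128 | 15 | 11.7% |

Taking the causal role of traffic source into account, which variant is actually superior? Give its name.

Variant D

Traffic source is downstream of the variant. One should not condition on a consequence of treatment, so the overall rates are the right comparison.
Pooled: Variant L 22.6% vs Variant D 36.8%; Variant D is higher overall.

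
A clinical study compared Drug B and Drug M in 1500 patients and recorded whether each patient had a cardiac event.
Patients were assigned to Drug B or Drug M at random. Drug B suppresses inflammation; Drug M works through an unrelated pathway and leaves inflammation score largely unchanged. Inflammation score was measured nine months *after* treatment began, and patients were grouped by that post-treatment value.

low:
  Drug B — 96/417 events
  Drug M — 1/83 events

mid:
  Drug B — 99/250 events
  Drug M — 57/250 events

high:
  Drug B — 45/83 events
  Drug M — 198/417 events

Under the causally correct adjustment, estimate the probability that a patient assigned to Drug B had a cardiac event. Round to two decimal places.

Inflammation score is recorded after the drug and is itself shifted by it — it sits on the causal path from drug to outcome. Conditioning on a mediator would strip out part of the effect we want; the pooled comparison gives the total causal effect.
So P(outcome | do(Drug B)) is just the pooled rate for Drug B: 240/750 = 0.320.

0.32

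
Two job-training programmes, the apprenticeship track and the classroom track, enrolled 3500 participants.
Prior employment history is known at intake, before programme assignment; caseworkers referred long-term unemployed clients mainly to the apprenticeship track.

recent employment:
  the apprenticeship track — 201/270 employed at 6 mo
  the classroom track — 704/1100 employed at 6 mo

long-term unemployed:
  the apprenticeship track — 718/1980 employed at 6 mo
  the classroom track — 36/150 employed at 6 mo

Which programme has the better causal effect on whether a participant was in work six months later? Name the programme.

The prior employment history-specific comparison favours the apprenticeship track throughout, but the pooled figures favour the classroom track. The question is whether to condition on prior employment history.
Since prior employment history is a pre-existing factor (not a product of the programme) and it affects the outcome on its own, it is a confounder. The stratified rates, not the pooled rate, identify the causal effect.
Within each level — recent employment: 74.4% vs 64.0%; long-term unemployed: 36.3% vs 24.0% — the apprenticeship track is higher every time.

the apprenticeship track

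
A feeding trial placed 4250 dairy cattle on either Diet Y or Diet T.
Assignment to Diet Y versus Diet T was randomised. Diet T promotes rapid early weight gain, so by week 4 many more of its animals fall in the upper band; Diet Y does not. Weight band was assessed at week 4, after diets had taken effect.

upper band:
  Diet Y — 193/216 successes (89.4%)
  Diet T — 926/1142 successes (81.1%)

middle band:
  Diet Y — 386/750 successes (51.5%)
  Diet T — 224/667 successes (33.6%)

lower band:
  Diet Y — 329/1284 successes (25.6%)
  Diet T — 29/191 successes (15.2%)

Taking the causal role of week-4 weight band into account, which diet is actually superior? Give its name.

Diet Y is higher inside every week-4 weight band stratum but Diet T is higher in aggregate. Whether to stratify depends on how week-4 weight band relates to the diet.
Stratifying would compare diets among dairy cattle the diets themselves sorted into week-4 weight band groups — a form of selection on an intermediate. The unconditioned pooled rates give the total causal effect.
Pooled: Diet Y 40.4% vs Diet T 59.0%; Diet T is higher overall.

Diet T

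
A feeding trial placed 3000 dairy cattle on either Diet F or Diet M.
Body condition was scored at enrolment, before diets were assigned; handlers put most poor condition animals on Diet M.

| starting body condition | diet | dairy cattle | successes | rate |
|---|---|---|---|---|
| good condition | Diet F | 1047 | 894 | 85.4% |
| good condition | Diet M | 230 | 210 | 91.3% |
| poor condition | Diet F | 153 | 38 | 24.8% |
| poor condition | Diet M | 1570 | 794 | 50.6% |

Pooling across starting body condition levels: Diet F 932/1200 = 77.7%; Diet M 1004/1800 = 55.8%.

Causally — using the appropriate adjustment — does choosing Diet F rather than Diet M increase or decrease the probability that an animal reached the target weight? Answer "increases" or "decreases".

decreases

Starting body condition satisfies the back-door criterion: it is not a descendant of the diet, and it blocks the spurious path from diet to outcome. Adjusting for it (i.e., using the within-starting body condition rates) gives the causal effect.
Within each level — good condition: 85.4% vs 91.3%; poor condition: 24.8% vs 50.6% — Diet M is higher every time.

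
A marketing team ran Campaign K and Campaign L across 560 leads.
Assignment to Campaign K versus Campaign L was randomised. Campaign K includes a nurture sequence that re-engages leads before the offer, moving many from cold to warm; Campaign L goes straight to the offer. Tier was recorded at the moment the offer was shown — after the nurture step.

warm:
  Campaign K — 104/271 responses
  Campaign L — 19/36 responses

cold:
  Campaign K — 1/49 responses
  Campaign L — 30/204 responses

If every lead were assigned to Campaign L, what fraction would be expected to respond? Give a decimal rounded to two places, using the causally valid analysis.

The distribution of engagement tier is itself part of what the campaign does — it is an intermediate outcome. Holding it fixed would remove that part of the effect; the total effect is the pooled difference.
So P(outcome | do(Campaign L)) is just the pooled rate for Campaign L: 49/240 = 0.204.

0.20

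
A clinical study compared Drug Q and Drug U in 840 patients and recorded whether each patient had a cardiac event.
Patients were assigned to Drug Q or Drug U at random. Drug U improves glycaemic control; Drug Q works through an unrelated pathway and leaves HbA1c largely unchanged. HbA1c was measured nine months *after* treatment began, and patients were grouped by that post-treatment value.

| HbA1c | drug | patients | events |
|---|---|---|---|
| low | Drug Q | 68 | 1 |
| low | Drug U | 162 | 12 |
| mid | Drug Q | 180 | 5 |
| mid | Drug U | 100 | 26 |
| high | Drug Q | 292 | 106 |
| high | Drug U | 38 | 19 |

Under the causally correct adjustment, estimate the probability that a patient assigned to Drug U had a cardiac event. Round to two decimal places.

0.19

Because the drug influences HbA1c, HbA1c is a post-treatment mediator, not a confounder. Stratifying on it would bias the estimate; the causal effect is the crude pooled difference.
So P(outcome | do(Drug U)) is just the pooled rate for Drug U: 57/300 = 0.190.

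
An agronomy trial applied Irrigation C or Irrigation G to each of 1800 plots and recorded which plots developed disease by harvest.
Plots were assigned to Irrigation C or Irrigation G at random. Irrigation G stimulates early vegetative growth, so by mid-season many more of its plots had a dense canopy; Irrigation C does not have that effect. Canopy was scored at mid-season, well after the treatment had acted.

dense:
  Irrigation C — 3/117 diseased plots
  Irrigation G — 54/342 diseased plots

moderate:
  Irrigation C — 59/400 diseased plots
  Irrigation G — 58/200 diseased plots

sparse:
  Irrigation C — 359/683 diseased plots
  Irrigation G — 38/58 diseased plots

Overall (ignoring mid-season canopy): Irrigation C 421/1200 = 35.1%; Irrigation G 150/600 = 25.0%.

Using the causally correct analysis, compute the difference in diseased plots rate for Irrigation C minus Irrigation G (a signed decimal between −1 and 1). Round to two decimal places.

Within every mid-season canopy level Irrigation C has the lower rate, yet pooled Irrigation G does — Simpson's reversal.
Mid-season canopy is downstream of the irrigation. One should not condition on a consequence of treatment, so the overall rates are the right comparison.
The causal difference is the pooled difference: 0.351 − 0.250 = +0.101.

+0.10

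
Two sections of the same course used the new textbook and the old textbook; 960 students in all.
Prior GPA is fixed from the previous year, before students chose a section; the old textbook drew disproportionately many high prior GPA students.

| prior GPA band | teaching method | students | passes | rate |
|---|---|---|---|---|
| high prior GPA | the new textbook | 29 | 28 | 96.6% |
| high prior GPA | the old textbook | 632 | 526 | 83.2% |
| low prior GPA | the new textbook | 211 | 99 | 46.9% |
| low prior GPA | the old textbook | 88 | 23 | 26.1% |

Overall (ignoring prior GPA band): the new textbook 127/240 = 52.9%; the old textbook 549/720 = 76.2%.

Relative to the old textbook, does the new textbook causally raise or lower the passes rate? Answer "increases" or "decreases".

increases

The prior GPA band-specific comparison favours the new textbook throughout, but the pooled figures favour the old textbook. The question is whether to condition on prior GPA band.
Prior GPA band is set before the teaching method has any effect — it is not caused by the teaching method — and it independently drives the outcome. That makes it a confounder, so the causal comparison is within prior GPA band levels.
Within each level — high prior GPA: 96.6% vs 83.2%; low prior GPA: 46.9% vs 26.1% — the new textbook is higher every time.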